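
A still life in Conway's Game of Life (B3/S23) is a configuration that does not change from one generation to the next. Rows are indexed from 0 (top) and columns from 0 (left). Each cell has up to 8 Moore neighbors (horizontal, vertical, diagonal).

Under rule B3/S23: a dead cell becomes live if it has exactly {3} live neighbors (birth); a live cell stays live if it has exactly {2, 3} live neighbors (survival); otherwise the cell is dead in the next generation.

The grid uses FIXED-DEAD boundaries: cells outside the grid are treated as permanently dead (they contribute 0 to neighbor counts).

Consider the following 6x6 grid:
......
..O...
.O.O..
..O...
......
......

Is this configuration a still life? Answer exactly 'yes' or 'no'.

Answer: yes

Derivation:
Compute generation 1 and compare to generation 0 (given above):
Generation 1:
......
..O...
.O.O..
..O...
......
......
The grids are IDENTICAL -> still life.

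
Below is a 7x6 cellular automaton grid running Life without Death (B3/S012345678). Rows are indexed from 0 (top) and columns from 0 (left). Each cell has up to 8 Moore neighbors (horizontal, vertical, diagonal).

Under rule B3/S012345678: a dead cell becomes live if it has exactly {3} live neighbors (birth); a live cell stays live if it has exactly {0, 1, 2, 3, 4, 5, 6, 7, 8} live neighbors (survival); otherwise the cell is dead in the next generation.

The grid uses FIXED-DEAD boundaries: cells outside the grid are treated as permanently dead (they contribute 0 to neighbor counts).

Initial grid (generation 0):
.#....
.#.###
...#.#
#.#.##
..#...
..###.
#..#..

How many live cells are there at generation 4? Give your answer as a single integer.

Simulating step by step:
Generation 0 (given above): 17 live cells
Generation 1: 25 live cells
.##.#.
.#.###
.#.#.#
###.##
..#..#
.####.
#.###.
Generation 2: 29 live cells
.##.##
##.###
.#.#.#
###.##
#.#..#
.#####
#.###.
Generation 3: 32 live cells
###.##
##.###
.#.#.#
###.##
#.#..#
######
#.####
Generation 4: 32 live cells
###.##
##.###
.#.#.#
###.##
#.#..#
######
#.####
Population at generation 4: 32

Answer: 32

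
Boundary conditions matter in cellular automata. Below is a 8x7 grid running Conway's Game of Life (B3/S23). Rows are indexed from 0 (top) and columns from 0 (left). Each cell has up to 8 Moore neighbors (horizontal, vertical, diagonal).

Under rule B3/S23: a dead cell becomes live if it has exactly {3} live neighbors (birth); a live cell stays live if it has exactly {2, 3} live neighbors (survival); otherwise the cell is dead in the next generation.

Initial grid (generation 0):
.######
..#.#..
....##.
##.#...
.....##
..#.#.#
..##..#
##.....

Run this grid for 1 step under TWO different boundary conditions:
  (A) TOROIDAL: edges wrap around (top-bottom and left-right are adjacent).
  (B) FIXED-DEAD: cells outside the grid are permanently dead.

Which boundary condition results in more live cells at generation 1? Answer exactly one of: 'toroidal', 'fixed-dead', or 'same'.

Under TOROIDAL boundary, generation 1:
....###
.##...#
.##.##.
#......
.######
#.#.#.#
..##.##
.......
Population = 25

Under FIXED-DEAD boundary, generation 1:
.##.##.
.##...#
.##.##.
......#
.######
..#.#.#
..##.#.
.##....
Population = 26

Comparison: toroidal=25, fixed-dead=26 -> fixed-dead

Answer: fixed-dead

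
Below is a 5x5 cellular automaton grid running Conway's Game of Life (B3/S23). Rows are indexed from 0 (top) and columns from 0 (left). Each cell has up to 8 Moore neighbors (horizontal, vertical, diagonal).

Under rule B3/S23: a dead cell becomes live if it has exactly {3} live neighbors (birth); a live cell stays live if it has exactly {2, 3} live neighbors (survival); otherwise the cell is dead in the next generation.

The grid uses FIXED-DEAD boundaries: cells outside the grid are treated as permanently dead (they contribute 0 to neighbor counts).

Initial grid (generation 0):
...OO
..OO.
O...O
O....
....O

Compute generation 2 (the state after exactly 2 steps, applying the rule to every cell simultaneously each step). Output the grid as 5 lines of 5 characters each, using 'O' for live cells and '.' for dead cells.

Answer: ..OO.
.O..O
..O..
.....
.....

Derivation:
Simulating step by step:
Generation 0 (given above): 8 live cells
Generation 1: 6 live cells
..OOO
..O..
.O.O.
.....
.....
Generation 2: 5 live cells
(generation 2 grid is the final answer)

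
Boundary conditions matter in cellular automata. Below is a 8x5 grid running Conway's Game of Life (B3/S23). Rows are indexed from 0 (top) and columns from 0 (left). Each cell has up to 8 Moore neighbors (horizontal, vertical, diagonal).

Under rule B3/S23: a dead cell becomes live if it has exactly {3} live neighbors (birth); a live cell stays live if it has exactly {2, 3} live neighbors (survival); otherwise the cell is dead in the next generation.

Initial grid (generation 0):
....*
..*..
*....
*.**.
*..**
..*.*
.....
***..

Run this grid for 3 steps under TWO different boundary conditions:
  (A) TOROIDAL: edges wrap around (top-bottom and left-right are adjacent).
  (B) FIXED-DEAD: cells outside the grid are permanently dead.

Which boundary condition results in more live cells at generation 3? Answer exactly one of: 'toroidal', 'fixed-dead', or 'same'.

Answer: toroidal

Derivation:
Under TOROIDAL boundary, generation 3:
*...*
....*
..**.
*.*..
*.**.
.*.*.
.***.
*.*..
Population = 17

Under FIXED-DEAD boundary, generation 3:
.....
.....
.**..
.**.*
....*
....*
..**.
..**.
Population = 11

Comparison: toroidal=17, fixed-dead=11 -> toroidal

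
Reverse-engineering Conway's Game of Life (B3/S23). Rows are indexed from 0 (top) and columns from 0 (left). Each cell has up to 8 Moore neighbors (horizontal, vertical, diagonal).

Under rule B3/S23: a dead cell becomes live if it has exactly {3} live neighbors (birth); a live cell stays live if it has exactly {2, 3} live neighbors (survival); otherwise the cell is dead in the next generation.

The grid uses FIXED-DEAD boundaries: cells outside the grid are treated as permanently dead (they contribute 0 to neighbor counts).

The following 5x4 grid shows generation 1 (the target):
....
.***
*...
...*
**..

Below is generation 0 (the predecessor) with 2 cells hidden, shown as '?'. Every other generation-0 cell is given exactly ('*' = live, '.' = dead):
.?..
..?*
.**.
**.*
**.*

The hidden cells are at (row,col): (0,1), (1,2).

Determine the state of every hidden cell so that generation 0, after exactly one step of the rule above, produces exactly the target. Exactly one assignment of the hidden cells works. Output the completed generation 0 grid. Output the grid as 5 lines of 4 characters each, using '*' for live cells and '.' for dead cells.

Hidden generation-0 cells (in order): (0,1), (1,2).
A hidden cell only influences target cells in its own 3x3 neighborhood. Try each of the 2^2 = 4 assignments, step the completed generation 0 forward once under B3/S23, and compare with the target:
  (0,1)=. (1,2)=. -> step gives (1,1)='.' but target has '*' -> reject
  (0,1)=. (1,2)=* -> step reproduces the target at every cell -> ACCEPT
  (0,1)=* (1,2)=. -> step gives (1,2)='.' but target has '*' -> reject
  (0,1)=* (1,2)=* -> step gives (0,2)='*' but target has '.' -> reject
Unique solution: (0,1)=dead, (1,2)=live.
Check: live-neighbor counts of every cell in the completed generation 0:
0122
1332
3454
4562
3341
Applying B3/S23 to generation 0 with these counts gives:
....
.***
*...
...*
**..
which matches the target exactly.

Answer: ....
..**
.**.
**.*
**.*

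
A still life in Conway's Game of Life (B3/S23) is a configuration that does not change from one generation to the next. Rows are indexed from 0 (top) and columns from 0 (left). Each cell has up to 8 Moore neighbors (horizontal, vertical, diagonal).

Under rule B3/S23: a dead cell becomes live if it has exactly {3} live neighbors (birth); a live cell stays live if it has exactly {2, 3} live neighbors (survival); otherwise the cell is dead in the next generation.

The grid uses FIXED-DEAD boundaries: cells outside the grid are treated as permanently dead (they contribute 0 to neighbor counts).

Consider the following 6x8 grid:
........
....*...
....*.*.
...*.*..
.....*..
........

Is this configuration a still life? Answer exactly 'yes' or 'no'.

Answer: no

Derivation:
Compute generation 1 and compare to generation 0 (given above):
Generation 1:
........
.....*..
...**...
.....**.
....*...
........
Cell (1,4) differs: gen0=1 vs gen1=0 -> NOT a still life.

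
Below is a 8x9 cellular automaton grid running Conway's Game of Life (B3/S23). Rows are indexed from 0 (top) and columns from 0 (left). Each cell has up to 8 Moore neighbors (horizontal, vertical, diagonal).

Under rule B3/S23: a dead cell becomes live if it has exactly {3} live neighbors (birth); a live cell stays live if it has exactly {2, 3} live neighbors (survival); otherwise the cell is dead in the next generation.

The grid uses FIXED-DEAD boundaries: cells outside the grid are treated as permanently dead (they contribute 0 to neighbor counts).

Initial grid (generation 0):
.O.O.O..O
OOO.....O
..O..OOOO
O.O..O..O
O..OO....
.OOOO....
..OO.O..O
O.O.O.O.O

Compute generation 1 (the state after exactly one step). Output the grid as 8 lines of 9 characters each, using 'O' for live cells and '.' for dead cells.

Simulating step by step:
Generation 0 (given above): 33 live cells
Generation 1: 27 live cells
(generation 1 grid is the final answer)

Answer: OO.......
O..OOO..O
O.OO.OO.O
..O..O..O
O....O...
.O...O...
.....O.O.
.OO.OO.O.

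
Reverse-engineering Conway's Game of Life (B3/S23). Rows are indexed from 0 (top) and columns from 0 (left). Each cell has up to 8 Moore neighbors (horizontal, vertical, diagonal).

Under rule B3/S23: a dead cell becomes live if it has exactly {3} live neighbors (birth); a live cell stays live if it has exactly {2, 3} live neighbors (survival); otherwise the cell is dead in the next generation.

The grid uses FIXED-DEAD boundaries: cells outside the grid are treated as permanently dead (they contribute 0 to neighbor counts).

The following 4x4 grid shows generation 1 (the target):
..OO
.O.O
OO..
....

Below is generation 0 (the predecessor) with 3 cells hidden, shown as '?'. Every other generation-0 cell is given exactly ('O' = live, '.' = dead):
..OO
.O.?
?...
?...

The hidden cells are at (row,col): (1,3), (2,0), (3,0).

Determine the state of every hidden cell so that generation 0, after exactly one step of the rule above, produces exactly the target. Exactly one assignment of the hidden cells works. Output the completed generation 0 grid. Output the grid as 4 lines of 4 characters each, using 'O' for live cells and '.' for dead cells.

Answer: ..OO
.O.O
O...
O...

Derivation:
Hidden generation-0 cells (in order): (1,3), (2,0), (3,0).
A hidden cell only influences target cells in its own 3x3 neighborhood. Try each of the 2^3 = 8 assignments, step the completed generation 0 forward once under B3/S23, and compare with the target:
  (1,3)=. (2,0)=. (3,0)=. -> step gives (0,3)='.' but target has 'O' -> reject
  (1,3)=. (2,0)=. (3,0)=O -> step gives (0,3)='.' but target has 'O' -> reject
  (1,3)=. (2,0)=O (3,0)=. -> step gives (0,3)='.' but target has 'O' -> reject
  (1,3)=. (2,0)=O (3,0)=O -> step gives (0,3)='.' but target has 'O' -> reject
  (1,3)=O (2,0)=. (3,0)=. -> step gives (1,1)='.' but target has 'O' -> reject
  (1,3)=O (2,0)=. (3,0)=O -> step gives (1,1)='.' but target has 'O' -> reject
  (1,3)=O (2,0)=O (3,0)=. -> step gives (2,0)='.' but target has 'O' -> reject
  (1,3)=O (2,0)=O (3,0)=O -> step reproduces the target at every cell -> ACCEPT
Unique solution: (1,3)=live, (2,0)=live, (3,0)=live.
Check: live-neighbor counts of every cell in the completed generation 0:
1232
2242
2321
1200
Applying B3/S23 to generation 0 with these counts gives:
..OO
.O.O
OO..
....
which matches the target exactly.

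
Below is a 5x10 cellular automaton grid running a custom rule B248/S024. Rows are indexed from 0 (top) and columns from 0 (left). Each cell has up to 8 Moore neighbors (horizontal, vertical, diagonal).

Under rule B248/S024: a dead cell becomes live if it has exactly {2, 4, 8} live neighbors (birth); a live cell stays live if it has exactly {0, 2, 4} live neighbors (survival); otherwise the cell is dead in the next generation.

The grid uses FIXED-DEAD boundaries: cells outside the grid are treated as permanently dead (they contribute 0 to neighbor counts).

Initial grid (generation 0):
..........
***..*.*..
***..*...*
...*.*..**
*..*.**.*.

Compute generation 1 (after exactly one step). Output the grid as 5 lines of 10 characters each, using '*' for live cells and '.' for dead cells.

Answer: *.*...*...
...**..**.
..*.******
.***..*...
*.*.***.*.

Derivation:
Simulating step by step:
Generation 0 (given above): 19 live cells
Generation 1: 24 live cells
(generation 1 grid is the final answer)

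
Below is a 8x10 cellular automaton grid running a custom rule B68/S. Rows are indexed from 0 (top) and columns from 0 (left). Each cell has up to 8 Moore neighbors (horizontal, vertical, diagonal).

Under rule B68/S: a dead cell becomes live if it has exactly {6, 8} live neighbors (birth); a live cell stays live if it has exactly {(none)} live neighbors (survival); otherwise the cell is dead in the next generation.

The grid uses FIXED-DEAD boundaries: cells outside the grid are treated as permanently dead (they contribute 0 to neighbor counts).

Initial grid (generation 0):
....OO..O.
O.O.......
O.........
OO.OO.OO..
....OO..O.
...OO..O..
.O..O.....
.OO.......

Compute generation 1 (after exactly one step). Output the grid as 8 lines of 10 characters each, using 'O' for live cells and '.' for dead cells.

Answer: ..........
..........
..........
..........
..........
..........
..........
..........

Derivation:
Simulating step by step:
Generation 0 (given above): 22 live cells
Generation 1: 0 live cells
(generation 1 grid is the final answer)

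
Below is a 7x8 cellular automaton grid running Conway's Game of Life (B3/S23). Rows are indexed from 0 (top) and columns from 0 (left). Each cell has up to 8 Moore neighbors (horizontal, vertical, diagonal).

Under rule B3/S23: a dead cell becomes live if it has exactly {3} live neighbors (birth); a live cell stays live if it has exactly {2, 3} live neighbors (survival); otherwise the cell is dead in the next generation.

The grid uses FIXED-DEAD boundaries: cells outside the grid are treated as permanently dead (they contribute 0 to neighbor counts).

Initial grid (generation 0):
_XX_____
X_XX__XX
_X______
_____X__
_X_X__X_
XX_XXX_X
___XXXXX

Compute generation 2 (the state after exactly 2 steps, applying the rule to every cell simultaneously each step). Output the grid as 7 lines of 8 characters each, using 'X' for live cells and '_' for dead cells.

Simulating step by step:
Generation 0 (given above): 23 live cells
Generation 1: 19 live cells
_XXX____
X__X____
_XX___X_
__X_____
XX_X__X_
XX_____X
__XX___X
Generation 2: 17 live cells
(generation 2 grid is the final answer)

Answer: _XXX____
X__X____
_XXX____
X__X____
X_______
X__X__XX
_XX_____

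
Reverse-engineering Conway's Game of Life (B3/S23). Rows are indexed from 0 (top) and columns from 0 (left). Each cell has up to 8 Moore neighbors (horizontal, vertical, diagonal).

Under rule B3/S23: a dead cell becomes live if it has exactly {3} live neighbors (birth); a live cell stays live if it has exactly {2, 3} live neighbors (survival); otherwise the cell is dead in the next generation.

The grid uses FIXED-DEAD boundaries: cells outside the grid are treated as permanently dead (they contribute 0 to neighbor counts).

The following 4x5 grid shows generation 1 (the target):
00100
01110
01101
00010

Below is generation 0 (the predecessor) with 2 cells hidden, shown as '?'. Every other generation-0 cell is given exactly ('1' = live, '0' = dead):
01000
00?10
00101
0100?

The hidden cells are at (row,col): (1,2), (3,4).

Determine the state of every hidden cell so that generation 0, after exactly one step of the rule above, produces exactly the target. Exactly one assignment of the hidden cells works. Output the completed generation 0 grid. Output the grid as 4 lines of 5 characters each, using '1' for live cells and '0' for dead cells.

Hidden generation-0 cells (in order): (1,2), (3,4).
A hidden cell only influences target cells in its own 3x3 neighborhood. Try each of the 2^2 = 4 assignments, step the completed generation 0 forward once under B3/S23, and compare with the target:
  (1,2)=0 (3,4)=0 -> step gives (0,2)='0' but target has '1' -> reject
  (1,2)=0 (3,4)=1 -> step gives (0,2)='0' but target has '1' -> reject
  (1,2)=1 (3,4)=0 -> step gives (2,4)='0' but target has '1' -> reject
  (1,2)=1 (3,4)=1 -> step reproduces the target at every cell -> ACCEPT
Unique solution: (1,2)=live, (3,4)=live.
Check: live-neighbor counts of every cell in the completed generation 0:
11321
13332
13352
11231
Applying B3/S23 to generation 0 with these counts gives:
00100
01110
01101
00010
which matches the target exactly.

Answer: 01000
00110
00101
01001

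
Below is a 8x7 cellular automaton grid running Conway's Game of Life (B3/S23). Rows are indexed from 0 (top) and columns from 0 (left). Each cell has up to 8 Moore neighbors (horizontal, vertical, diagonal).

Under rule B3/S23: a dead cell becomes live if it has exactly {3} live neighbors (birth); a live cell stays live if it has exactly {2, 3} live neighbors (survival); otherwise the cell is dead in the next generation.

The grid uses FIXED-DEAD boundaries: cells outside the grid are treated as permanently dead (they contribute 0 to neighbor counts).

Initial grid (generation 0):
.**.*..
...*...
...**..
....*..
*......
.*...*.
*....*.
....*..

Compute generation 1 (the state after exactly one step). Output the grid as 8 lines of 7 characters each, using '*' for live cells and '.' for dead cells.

Simulating step by step:
Generation 0 (given above): 13 live cells
Generation 1: 10 live cells
(generation 1 grid is the final answer)

Answer: ..**...
.......
...**..
...**..
.......
**.....
....**.
.......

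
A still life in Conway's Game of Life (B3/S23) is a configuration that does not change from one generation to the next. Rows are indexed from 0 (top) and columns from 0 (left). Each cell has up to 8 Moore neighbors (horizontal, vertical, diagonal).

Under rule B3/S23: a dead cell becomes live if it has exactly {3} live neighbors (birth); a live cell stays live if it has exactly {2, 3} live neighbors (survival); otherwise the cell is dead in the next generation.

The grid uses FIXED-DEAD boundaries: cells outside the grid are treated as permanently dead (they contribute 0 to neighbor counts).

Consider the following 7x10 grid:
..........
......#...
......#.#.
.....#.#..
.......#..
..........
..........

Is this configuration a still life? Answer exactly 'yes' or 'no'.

Answer: no

Derivation:
Compute generation 1 and compare to generation 0 (given above):
Generation 1:
..........
.......#..
.....##...
.......##.
......#...
..........
..........
Cell (1,6) differs: gen0=1 vs gen1=0 -> NOT a still life.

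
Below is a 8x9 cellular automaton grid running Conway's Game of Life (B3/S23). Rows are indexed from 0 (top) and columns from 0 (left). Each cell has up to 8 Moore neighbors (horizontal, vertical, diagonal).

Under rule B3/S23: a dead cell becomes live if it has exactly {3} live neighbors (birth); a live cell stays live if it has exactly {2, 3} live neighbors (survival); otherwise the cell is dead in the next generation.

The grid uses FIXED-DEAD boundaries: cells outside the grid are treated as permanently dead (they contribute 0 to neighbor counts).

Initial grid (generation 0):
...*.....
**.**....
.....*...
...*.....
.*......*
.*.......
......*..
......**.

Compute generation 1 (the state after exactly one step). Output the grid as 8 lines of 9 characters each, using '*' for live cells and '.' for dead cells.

Answer: ..***....
..***....
..**.....
.........
..*......
.........
......**.
......**.

Derivation:
Simulating step by step:
Generation 0 (given above): 13 live cells
Generation 1: 13 live cells
(generation 1 grid is the final answer)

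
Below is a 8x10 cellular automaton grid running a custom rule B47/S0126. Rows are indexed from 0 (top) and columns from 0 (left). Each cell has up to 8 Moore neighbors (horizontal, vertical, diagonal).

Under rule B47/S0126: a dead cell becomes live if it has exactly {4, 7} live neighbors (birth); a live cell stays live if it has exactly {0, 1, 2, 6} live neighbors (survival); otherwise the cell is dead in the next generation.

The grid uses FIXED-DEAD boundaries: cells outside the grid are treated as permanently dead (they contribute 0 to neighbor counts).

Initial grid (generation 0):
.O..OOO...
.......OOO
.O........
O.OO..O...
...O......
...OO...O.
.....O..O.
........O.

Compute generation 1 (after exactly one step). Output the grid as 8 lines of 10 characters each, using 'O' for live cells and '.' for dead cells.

Answer: .O..OOO...
.......OOO
.O........
O..O..O...
..O.O.....
...O....O.
.....O..O.
........O.

Derivation:
Simulating step by step:
Generation 0 (given above): 19 live cells
Generation 1: 18 live cells
(generation 1 grid is the final answer)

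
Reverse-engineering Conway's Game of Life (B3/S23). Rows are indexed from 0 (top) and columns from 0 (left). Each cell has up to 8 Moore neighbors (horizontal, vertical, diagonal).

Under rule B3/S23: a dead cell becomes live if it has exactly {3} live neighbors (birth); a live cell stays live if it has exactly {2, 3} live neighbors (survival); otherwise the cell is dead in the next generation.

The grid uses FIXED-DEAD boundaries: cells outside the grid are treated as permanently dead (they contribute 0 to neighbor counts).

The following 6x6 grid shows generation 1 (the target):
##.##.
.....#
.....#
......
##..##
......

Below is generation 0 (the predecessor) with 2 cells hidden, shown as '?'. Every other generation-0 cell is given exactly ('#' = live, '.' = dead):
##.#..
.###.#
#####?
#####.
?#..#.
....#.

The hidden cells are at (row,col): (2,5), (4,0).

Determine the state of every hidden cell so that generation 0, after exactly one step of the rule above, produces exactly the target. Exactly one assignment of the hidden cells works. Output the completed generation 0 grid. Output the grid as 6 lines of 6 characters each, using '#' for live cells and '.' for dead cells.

Hidden generation-0 cells (in order): (2,5), (4,0).
A hidden cell only influences target cells in its own 3x3 neighborhood. Try each of the 2^2 = 4 assignments, step the completed generation 0 forward once under B3/S23, and compare with the target:
  (2,5)=. (4,0)=. -> step gives (1,5)='.' but target has '#' -> reject
  (2,5)=. (4,0)=# -> step gives (1,5)='.' but target has '#' -> reject
  (2,5)=# (4,0)=. -> step reproduces the target at every cell -> ACCEPT
  (2,5)=# (4,0)=# -> step gives (4,1)='.' but target has '#' -> reject
Unique solution: (2,5)=live, (4,0)=dead.
Check: live-neighbor counts of every cell in the completed generation 0:
235231
567562
478763
466654
334533
111212
Applying B3/S23 to generation 0 with these counts gives:
##.##.
.....#
.....#
......
##..##
......
which matches the target exactly.

Answer: ##.#..
.###.#
######
#####.
.#..#.
....#.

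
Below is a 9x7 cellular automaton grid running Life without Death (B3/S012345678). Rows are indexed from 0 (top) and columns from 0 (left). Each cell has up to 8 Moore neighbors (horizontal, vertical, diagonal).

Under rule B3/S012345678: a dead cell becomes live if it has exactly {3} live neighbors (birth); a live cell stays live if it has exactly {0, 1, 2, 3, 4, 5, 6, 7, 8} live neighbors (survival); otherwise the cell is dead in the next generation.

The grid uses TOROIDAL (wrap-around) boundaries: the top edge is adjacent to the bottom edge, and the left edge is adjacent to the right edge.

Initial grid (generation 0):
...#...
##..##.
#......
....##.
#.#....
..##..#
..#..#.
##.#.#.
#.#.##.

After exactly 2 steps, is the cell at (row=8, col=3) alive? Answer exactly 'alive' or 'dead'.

Simulating step by step:
Generation 0 (given above): 23 live cells
Generation 1: 34 live cells
#.##...
##..###
##.....
.#..###
###.###
..##..#
#.#..#.
##.#.#.
#.#.##.
Generation 2: 37 live cells
#.##...
##.####
###....
.#.####
###.###
..##..#
#.#..#.
##.#.#.
#.#.##.

Cell (8,3) at generation 2: 0 -> dead

Answer: dead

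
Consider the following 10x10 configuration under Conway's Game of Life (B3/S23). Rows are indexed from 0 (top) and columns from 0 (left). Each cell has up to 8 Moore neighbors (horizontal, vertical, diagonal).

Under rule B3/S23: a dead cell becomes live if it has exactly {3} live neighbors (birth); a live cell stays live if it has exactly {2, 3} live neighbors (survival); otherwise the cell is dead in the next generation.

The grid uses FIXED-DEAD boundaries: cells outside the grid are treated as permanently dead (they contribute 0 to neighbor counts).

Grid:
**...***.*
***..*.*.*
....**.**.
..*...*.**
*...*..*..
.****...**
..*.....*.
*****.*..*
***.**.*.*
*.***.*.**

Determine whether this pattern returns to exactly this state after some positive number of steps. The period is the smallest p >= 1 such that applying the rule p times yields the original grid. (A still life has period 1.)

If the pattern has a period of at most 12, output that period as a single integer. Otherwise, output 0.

Simulating and comparing each generation to the original:
Gen 0 (original, given above): 52 live cells
Gen 1: 42 live cells, differs from original
Gen 2: 27 live cells, differs from original
Gen 3: 26 live cells, differs from original
Gen 4: 21 live cells, differs from original
Gen 5: 20 live cells, differs from original
Gen 6: 23 live cells, differs from original
Gen 7: 21 live cells, differs from original
Gen 8: 27 live cells, differs from original
Gen 9: 24 live cells, differs from original
Gen 10: 21 live cells, differs from original
Gen 11: 22 live cells, differs from original
Gen 12: 13 live cells, differs from original
No period found within 12 steps.

Answer: 0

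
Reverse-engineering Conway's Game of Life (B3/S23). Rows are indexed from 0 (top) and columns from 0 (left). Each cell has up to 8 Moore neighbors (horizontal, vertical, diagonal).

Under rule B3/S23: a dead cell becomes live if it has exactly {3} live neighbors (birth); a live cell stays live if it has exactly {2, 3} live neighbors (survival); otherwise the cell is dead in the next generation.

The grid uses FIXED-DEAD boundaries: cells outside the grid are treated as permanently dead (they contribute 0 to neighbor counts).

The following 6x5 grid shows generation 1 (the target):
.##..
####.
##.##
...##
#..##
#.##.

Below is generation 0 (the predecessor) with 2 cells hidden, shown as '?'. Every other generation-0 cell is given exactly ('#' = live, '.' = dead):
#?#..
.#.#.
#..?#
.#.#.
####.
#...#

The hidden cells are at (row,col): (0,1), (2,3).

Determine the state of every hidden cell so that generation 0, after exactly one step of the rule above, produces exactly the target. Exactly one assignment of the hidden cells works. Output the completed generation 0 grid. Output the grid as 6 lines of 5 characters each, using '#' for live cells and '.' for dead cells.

Answer: #.#..
.#.#.
#...#
.#.#.
####.
#...#

Derivation:
Hidden generation-0 cells (in order): (0,1), (2,3).
A hidden cell only influences target cells in its own 3x3 neighborhood. Try each of the 2^2 = 4 assignments, step the completed generation 0 forward once under B3/S23, and compare with the target:
  (0,1)=. (2,3)=. -> step reproduces the target at every cell -> ACCEPT
  (0,1)=. (2,3)=# -> step gives (1,2)='.' but target has '#' -> reject
  (0,1)=# (2,3)=. -> step gives (0,0)='#' but target has '.' -> reject
  (0,1)=# (2,3)=# -> step gives (0,0)='#' but target has '.' -> reject
Unique solution: (0,1)=dead, (2,3)=dead.
Check: live-neighbor counts of every cell in the completed generation 0:
13221
33322
23432
44533
34433
24331
Applying B3/S23 to generation 0 with these counts gives:
.##..
####.
##.##
...##
#..##
#.##.
which matches the target exactly.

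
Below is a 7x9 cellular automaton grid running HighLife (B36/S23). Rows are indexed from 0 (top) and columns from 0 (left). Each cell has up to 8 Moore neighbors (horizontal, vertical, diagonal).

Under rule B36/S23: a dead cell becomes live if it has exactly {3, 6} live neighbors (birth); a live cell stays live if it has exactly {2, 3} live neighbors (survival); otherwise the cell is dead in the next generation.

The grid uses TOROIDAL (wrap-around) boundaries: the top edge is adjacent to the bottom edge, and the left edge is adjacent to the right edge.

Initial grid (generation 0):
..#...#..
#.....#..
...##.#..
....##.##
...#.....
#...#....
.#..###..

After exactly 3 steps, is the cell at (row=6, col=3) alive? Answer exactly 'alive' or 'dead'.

Answer: alive

Derivation:
Simulating step by step:
Generation 0 (given above): 18 live cells
Generation 1: 22 live cells
.#....##.
...#..##.
...##.#.#
.....###.
...#.#..#
...##....
.#.##.#..
Generation 2: 19 live cells
...##....
..###...#
...##..##
...#....#
...#.#.#.
.........
...##.##.
Generation 3: 19 live cells
.......#.
..#..#.##
#......##
..##..#.#
....#....
...#.#.#.
...###...

Cell (6,3) at generation 3: 1 -> alive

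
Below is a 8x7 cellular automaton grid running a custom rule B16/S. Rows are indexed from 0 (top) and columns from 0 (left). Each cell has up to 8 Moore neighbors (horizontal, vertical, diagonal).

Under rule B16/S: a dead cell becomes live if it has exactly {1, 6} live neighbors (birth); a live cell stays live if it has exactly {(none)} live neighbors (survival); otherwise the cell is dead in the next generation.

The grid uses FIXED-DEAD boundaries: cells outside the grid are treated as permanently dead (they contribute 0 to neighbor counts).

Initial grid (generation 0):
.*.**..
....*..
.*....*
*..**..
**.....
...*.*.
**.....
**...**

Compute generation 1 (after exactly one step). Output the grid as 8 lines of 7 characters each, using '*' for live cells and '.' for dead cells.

Answer: *......
......*
.......
......*
......*
......*
...*...
....*..

Derivation:
Simulating step by step:
Generation 0 (given above): 19 live cells
Generation 1: 7 live cells
(generation 1 grid is the final answer)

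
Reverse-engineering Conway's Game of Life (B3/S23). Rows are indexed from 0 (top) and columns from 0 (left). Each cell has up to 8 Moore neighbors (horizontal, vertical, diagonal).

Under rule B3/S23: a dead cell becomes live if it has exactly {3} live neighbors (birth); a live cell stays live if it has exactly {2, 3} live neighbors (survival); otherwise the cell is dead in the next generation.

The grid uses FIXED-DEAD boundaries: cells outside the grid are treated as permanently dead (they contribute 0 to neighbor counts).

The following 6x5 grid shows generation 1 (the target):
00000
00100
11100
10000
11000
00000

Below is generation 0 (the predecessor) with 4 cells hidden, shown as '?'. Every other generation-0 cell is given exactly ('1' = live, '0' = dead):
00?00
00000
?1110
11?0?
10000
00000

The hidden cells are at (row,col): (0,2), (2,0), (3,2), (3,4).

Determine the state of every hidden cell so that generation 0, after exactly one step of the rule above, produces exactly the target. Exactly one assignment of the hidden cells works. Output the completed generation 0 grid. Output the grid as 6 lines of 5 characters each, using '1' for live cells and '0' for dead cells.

Answer: 00000
00000
01110
11000
10000
00000

Derivation:
Hidden generation-0 cells (in order): (0,2), (2,0), (3,2), (3,4).
A hidden cell only influences target cells in its own 3x3 neighborhood. Try each of the 2^4 = 16 assignments, step the completed generation 0 forward once under B3/S23, and compare with the target:
  (0,2)=0 (2,0)=0 (3,2)=0 (3,4)=0 -> step reproduces the target at every cell -> ACCEPT
  (0,2)=0 (2,0)=0 (3,2)=0 (3,4)=1 -> step gives (2,3)='1' but target has '0' -> reject
  (0,2)=0 (2,0)=0 (3,2)=1 (3,4)=0 -> step gives (2,1)='0' but target has '1' -> reject
  (0,2)=0 (2,0)=0 (3,2)=1 (3,4)=1 -> step gives (2,1)='0' but target has '1' -> reject
  (0,2)=0 (2,0)=1 (3,2)=0 (3,4)=0 -> step gives (1,1)='1' but target has '0' -> reject
  (0,2)=0 (2,0)=1 (3,2)=0 (3,4)=1 -> step gives (1,1)='1' but target has '0' -> reject
  (0,2)=0 (2,0)=1 (3,2)=1 (3,4)=0 -> step gives (1,1)='1' but target has '0' -> reject
  (0,2)=0 (2,0)=1 (3,2)=1 (3,4)=1 -> step gives (1,1)='1' but target has '0' -> reject
  (0,2)=1 (2,0)=0 (3,2)=0 (3,4)=0 -> step gives (1,1)='1' but target has '0' -> reject
  (0,2)=1 (2,0)=0 (3,2)=0 (3,4)=1 -> step gives (1,1)='1' but target has '0' -> reject
  (0,2)=1 (2,0)=0 (3,2)=1 (3,4)=0 -> step gives (1,1)='1' but target has '0' -> reject
  (0,2)=1 (2,0)=0 (3,2)=1 (3,4)=1 -> step gives (1,1)='1' but target has '0' -> reject
  (0,2)=1 (2,0)=1 (3,2)=0 (3,4)=0 -> step gives (1,2)='0' but target has '1' -> reject
  (0,2)=1 (2,0)=1 (3,2)=0 (3,4)=1 -> step gives (1,2)='0' but target has '1' -> reject
  (0,2)=1 (2,0)=1 (3,2)=1 (3,4)=0 -> step gives (1,2)='0' but target has '1' -> reject
  (0,2)=1 (2,0)=1 (3,2)=1 (3,4)=1 -> step gives (1,2)='0' but target has '1' -> reject
Unique solution: (0,2)=dead, (2,0)=dead, (3,2)=dead, (3,4)=dead.
Check: live-neighbor counts of every cell in the completed generation 0:
00000
12321
33311
34421
23100
11000
Applying B3/S23 to generation 0 with these counts gives:
00000
00100
11100
10000
11000
00000
which matches the target exactly.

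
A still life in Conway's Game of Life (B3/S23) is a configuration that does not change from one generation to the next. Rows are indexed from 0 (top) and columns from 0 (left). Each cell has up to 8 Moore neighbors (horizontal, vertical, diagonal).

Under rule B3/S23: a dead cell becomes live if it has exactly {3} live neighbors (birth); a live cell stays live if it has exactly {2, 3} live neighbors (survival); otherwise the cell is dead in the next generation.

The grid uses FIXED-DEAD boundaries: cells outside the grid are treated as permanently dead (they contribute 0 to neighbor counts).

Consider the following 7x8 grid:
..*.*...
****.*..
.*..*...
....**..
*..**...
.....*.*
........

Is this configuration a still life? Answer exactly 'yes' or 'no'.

Answer: no

Derivation:
Compute generation 1 and compare to generation 0 (given above):
Generation 1:
..*.*...
*....*..
**......
.....*..
...*..*.
....*...
........
Cell (1,1) differs: gen0=1 vs gen1=0 -> NOT a still life.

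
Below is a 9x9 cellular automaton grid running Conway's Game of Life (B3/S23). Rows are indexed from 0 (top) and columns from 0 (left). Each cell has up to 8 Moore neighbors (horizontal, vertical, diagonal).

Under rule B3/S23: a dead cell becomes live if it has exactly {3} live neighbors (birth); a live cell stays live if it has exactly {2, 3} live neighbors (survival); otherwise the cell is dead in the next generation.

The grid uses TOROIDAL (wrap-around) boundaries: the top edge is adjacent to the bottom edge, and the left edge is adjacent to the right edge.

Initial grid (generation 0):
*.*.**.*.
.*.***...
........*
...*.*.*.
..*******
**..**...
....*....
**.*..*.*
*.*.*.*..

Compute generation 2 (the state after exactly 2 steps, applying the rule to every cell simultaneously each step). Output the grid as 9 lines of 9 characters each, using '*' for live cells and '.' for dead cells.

Simulating step by step:
Generation 0 (given above): 34 live cells
Generation 1: 41 live cells
*.*.....*
****.**.*
..**.**..
..**.*...
***....**
***....**
..***...*
*****..**
..*.*.*..
Generation 2: 20 live cells
(generation 2 grid is the final answer)

Answer: ....*.*.*
.....**.*
*......*.
*....*.**
......**.
.........
....*....
*......**
....**...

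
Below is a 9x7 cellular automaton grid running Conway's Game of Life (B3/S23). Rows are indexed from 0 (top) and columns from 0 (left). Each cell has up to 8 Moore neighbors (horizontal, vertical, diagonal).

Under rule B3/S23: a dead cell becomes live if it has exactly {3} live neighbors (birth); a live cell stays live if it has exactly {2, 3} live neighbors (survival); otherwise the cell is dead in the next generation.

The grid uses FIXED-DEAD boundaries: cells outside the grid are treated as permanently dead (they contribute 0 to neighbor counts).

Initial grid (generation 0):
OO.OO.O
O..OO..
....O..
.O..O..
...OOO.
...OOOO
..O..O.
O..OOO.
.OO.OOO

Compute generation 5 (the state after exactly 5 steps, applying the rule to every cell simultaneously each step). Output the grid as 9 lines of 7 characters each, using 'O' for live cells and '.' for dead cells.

Answer: .......
.......
.......
.......
.......
.......
.......
.......
.......

Derivation:
Simulating step by step:
Generation 0 (given above): 29 live cells
Generation 1: 19 live cells
OOOOOO.
OOO....
....OO.
.......
..O...O
..O...O
..O....
.......
.OO...O
Generation 2: 11 live cells
O..OO..
O......
.O.....
.....O.
.......
.OOO...
.......
.OO....
.......
Generation 3: 5 live cells
.......
OO.....
.......
.......
..O....
..O....
...O...
.......
.......
Generation 4: 2 live cells
.......
.......
.......
.......
.......
..OO...
.......
.......
.......
Generation 5: 0 live cells
(generation 5 grid is the final answer)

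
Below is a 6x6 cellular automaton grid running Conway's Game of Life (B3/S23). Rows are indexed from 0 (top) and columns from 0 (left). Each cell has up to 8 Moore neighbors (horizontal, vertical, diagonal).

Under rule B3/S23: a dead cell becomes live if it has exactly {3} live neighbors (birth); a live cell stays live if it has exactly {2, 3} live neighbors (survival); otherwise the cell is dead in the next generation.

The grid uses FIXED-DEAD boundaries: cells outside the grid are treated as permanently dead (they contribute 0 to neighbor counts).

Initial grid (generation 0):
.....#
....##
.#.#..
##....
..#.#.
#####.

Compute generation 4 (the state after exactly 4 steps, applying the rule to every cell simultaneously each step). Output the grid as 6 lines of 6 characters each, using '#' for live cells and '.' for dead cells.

Simulating step by step:
Generation 0 (given above): 14 live cells
Generation 1: 15 live cells
....##
....##
###.#.
##.#..
....#.
.##.#.
Generation 2: 13 live cells
....##
.#....
#.#.##
#..##.
#...#.
...#..
Generation 3: 8 live cells
......
.#.#..
#.#.##
#.....
....#.
......
Generation 4: 12 live cells
(generation 4 grid is the final answer)

Answer: ......
.####.
#.###.
.#.###
......
......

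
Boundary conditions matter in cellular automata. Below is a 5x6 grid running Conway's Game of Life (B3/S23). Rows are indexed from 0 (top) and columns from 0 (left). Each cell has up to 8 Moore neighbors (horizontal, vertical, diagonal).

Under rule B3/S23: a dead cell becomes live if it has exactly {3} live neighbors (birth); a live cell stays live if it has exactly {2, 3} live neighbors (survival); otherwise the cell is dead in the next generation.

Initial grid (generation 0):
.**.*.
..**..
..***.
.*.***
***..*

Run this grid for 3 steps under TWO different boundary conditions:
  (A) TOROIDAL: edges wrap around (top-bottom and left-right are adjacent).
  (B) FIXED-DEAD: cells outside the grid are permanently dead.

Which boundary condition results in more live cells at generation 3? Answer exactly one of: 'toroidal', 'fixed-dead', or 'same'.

Answer: fixed-dead

Derivation:
Under TOROIDAL boundary, generation 3:
.....*
.....*
.....*
......
......
Population = 3

Under FIXED-DEAD boundary, generation 3:
......
......
.*....
*.....
**....
Population = 4

Comparison: toroidal=3, fixed-dead=4 -> fixed-dead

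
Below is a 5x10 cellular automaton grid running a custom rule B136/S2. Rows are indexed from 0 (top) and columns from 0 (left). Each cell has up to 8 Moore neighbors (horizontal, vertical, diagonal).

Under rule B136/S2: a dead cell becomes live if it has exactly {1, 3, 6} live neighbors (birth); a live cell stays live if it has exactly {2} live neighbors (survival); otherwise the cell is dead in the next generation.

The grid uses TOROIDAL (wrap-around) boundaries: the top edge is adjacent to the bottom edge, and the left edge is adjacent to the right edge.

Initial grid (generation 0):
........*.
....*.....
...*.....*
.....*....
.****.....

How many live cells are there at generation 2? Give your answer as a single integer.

Answer: 12

Derivation:
Simulating step by step:
Generation 0 (given above): 9 live cells
Generation 1: 25 live cells
*.*.*..*.*
*.*..*.*..
*.*.*.*.*.
......*.**
*.***.****
Generation 2: 12 live cells
.*.*....*.
.**.*.....
*..*......
..*.*.....
..*.*.....
Population at generation 2: 12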